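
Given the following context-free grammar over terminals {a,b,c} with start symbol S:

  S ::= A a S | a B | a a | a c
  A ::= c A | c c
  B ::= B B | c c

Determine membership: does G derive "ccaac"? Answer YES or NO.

CNF form of G:
  S -> A X2 | T1 B | T1 T0 | T1 T1
  A -> T0 A | T0 T0
  B -> B B | T0 T0
  T0 -> c
  T1 -> a
  X2 -> T1 S

CYK fill:
  [0..0]={T0}  "c"  orig:{}
  [1..1]={T0}  "c"  orig:{}
  [2..2]={T1}  "a"  orig:{}
  [3..3]={T1}  "a"  orig:{}
  [4..4]={T0}  "c"  orig:{}
  [0..1]={A,B}  "cc"
  [1..2]=∅  "ca"
  [2..3]={S}  "aa"
  [3..4]={S}  "ac"
  [0..2]=∅  "cca"
  [1..3]=∅  "caa"
  [2..4]={X2}  "aac"  orig:{}
  [0..3]=∅  "ccaa"
  [1..4]=∅  "caac"
  [0..4]={S}  "ccaac"

S ∈ T[0,4] ⇒ YES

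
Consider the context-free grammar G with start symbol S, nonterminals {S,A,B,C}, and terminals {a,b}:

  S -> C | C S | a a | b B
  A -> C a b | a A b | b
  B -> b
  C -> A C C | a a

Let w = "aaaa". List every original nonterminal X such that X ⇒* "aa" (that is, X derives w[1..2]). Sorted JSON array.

Convert to CNF:
  S -> A X5 | C S | T0 T0 | T1 B
  A -> C X2 | T0 X3 | b
  B -> b
  C -> A X4 | T0 T0
  T0 -> a
  T1 -> b
  X2 -> T0 T1
  X3 -> A T1
  X4 -> C C
  X5 -> C C

Fill CYK table bottom-up, restricted to cells inside w[1..2]:
  cell(1,1) a: {T0}  orig:{}
  cell(2,2) a: {T0}  orig:{}
  cell(1,2) aa: {C,S}

Original NTs in T[1,2] deriving "aa": ["C", "S"]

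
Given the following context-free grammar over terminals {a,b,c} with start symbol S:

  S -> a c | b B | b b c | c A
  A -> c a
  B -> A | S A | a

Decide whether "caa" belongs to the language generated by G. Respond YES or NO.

Convert to CNF:
  S -> T0 A | T1 T0 | T2 B | T2 X3
  A -> T0 T1
  B -> S A | T0 T1 | a
  T0 -> c
  T1 -> a
  T2 -> b
  X3 -> T2 T0

Fill CYK table bottom-up:
  [0..0]={T0}  "c"  orig:{}
  [1..1]={B,T1}  "a"  orig:{B}
  [2..2]={B,T1}  "a"  orig:{B}
  [0..1]={A,B}  "ca"
  [1..2]=∅  "aa"
  [0..2]=∅  "caa"

S ∉ T[0,2] ⇒ NO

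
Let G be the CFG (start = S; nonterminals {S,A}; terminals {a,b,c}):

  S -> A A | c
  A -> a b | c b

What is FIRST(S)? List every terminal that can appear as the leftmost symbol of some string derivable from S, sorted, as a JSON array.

FIRST iteration:
pass 1:
  A via A→a b: +{a}
  A via A→c b: +{c}
  S via S→A A: +{a,c}
  FIRST(S)={a,c}  FIRST(A)={a,c}
pass 2: (stable)
  FIRST(S)={a,c}  FIRST(A)={a,c}

FIRST(S) = ["a", "c"]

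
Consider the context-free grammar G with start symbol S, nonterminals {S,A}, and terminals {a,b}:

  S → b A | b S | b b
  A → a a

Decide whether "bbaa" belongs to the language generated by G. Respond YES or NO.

CNF form of G:
  S -> T1 A | T1 S | T1 T1
  A -> T0 T0
  T0 -> a
  T1 -> b

CYK fill:
  cell(0,0) b: {T1}  orig:{}
  cell(1,1) b: {T1}  orig:{}
  cell(2,2) a: {T0}  orig:{}
  cell(3,3) a: {T0}  orig:{}
  cell(0,1) bb: {S}
  cell(1,2) ba: ∅
  cell(2,3) aa: {A}
  cell(0,2) bba: ∅
  cell(1,3) baa: {S}
  cell(0,3) bbaa: {S}

S ∈ T[0,3] ⇒ YES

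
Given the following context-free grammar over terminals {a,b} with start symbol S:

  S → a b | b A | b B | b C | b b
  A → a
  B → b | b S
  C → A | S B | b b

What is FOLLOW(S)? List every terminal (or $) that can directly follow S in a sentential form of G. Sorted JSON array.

FIRST iteration:
pass 1:
  A via A→a: +{a}
  B via B→b: +{b}
  C via C→A: +{a}
  C via C→b b: +{b}
  S via S→a b: +{a}
  S via S→b A: +{b}
  FIRST(S)={a,b}  FIRST(A)={a}  FIRST(B)={b}  FIRST(C)={a,b}
pass 2: (no change)
  FIRST(S)={a,b}  FIRST(A)={a}  FIRST(B)={b}  FIRST(C)={a,b}

Compute FOLLOW by fixpoint:
initialize: $ ∈ FOLLOW(S)
iter 1:
  C→S B: FOLLOW(S) ⊇ FIRST(B) = {b}; new: +{b}
  S→b A: FOLLOW(A) ⊇ FOLLOW(S) ⊇ {$,b}; new: +{$,b}
  S→b B: FOLLOW(B) ⊇ FOLLOW(S) ⊇ {$,b}; new: +{$,b}
  S→b C: FOLLOW(C) ⊇ FOLLOW(S) ⊇ {$,b}; new: +{$,b}
  S: {$,b}  A: {$,b}  B: {$,b}  C: {$,b}
iter 2: (no change)
  S: {$,b}  A: {$,b}  B: {$,b}  C: {$,b}

FOLLOW(S) = ["$", "b"]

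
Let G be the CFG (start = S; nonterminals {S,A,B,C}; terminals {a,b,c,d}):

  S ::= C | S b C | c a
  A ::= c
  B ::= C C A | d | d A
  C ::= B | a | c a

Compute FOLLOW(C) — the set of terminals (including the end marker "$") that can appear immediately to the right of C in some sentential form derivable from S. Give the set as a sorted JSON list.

Compute FIRST by fixpoint:
pass 1:
  A via A→c: +{c}
  B via B→d: +{d}
  C via C→B: +{d}
  C via C→a: +{a}
  C via C→c a: +{c}
  S via S→C: +{a,c,d}
  FIRST[S]={a,c,d}  FIRST[A]={c}  FIRST[B]={d}  FIRST[C]={a,c,d}
pass 2:
  B via B→C C A: +{a,c}
  FIRST[S]={a,c,d}  FIRST[A]={c}  FIRST[B]={a,c,d}  FIRST[C]={a,c,d}
pass 3: (stable)
  FIRST[S]={a,c,d}  FIRST[A]={c}  FIRST[B]={a,c,d}  FIRST[C]={a,c,d}

FOLLOW iteration:
FOLLOW(S) := {$}
round 1:
  B→C C A: FOLLOW(C) ⊇ FIRST(C) = {a,c,d}; new: +{a,c,d}
  C→B: FOLLOW(B) ⊇ FOLLOW(C) ⊇ {a,c,d}; new: +{a,c,d}
  S→C: FOLLOW(C) ⊇ FOLLOW(S) ⊇ {$}; new: +{$}
  S→S b C: FOLLOW(S) ⊇ FIRST(b) = {b}; new: +{b}
  S→S b C: FOLLOW(C) ⊇ FOLLOW(S) ⊇ {$,b}; new: +{b}
  FOLLOW(S)={$,b}  FOLLOW(A)={}  FOLLOW(B)={a,c,d}  FOLLOW(C)={$,a,b,c,d}
round 2:
  B→C C A: FOLLOW(A) ⊇ FOLLOW(B) ⊇ {a,c,d}; new: +{a,c,d}
  C→B: FOLLOW(B) ⊇ FOLLOW(C) ⊇ {$,a,b,c,d}; new: +{$,b}
  FOLLOW(S)={$,b}  FOLLOW(A)={a,c,d}  FOLLOW(B)={$,a,b,c,d}  FOLLOW(C)={$,a,b,c,d}
round 3:
  B→C C A: FOLLOW(A) ⊇ FOLLOW(B) ⊇ {$,a,b,c,d}; new: +{$,b}
  FOLLOW(S)={$,b}  FOLLOW(A)={$,a,b,c,d}  FOLLOW(B)={$,a,b,c,d}  FOLLOW(C)={$,a,b,c,d}
round 4: — fixpoint
  FOLLOW(S)={$,b}  FOLLOW(A)={$,a,b,c,d}  FOLLOW(B)={$,a,b,c,d}  FOLLOW(C)={$,a,b,c,d}

FOLLOW(C) = ["$", "a", "b", "c", "d"]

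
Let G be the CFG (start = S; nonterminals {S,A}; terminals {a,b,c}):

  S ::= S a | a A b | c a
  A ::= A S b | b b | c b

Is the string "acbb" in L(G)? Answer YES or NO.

CNF form of G:
  S -> S T2 | T1 T2 | T2 X4
  A -> A X3 | T0 T0 | T1 T0
  T0 -> b
  T1 -> c
  T2 -> a
  X3 -> S T0
  X4 -> A T0

CYK fill:
  cell(0,0) a: {T2}  orig:{}
  cell(1,1) c: {T1}  orig:{}
  cell(2,2) b: {T0}  orig:{}
  cell(3,3) b: {T0}  orig:{}
  cell(0,1) ac: ∅
  cell(1,2) cb: {A}
  cell(2,3) bb: {A}
  cell(0,2) acb: ∅
  cell(1,3) cbb: {X4}  orig:{}
  cell(0,3) acbb: {S}

S ∈ T[0,3] ⇒ YES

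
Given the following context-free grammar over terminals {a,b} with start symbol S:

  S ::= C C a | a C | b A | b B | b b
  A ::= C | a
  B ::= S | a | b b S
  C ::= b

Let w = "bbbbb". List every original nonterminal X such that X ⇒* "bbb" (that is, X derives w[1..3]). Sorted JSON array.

Convert to CNF:
  S -> C X4 | T0 C | T1 A | T1 B | T1 T1
  A -> a | b
  B -> C X2 | T0 C | T1 A | T1 B | T1 T1 | T1 X3 | a
  C -> b
  T0 -> a
  T1 -> b
  X2 -> C T0
  X3 -> T1 S
  X4 -> C T0

CYK fill, restricted to cells inside w[1..3]:
  T[1,1] 'b' = {A,C,T1}  orig:{A,C}
  T[2,2] 'b' = {A,C,T1}  orig:{A,C}
  T[3,3] 'b' = {A,C,T1}  orig:{A,C}
  T[1,2] 'bb' = {B,S}
  T[2,3] 'bb' = {B,S}
  T[1,3] 'bbb' = {B,S,X3}  orig:{B,S}

Original NTs in T[1,3] deriving "bbb": ["B", "S"]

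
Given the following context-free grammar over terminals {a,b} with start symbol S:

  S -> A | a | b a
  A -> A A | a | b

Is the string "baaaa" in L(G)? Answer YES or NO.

CNF form of G:
  S -> A A | T0 T1 | a | b
  A -> A A | a | b
  T0 -> b
  T1 -> a

CYK fill:
  cell(0,0) b: {A,S,T0}  orig:{A,S}
  cell(1,1) a: {A,S,T1}  orig:{A,S}
  cell(2,2) a: {A,S,T1}  orig:{A,S}
  cell(3,3) a: {A,S,T1}  orig:{A,S}
  cell(4,4) a: {A,S,T1}  orig:{A,S}
  cell(0,1) ba: {A,S}
  cell(1,2) aa: {A,S}
  cell(2,3) aa: {A,S}
  cell(3,4) aa: {A,S}
  cell(0,2) baa: {A,S}
  cell(1,3) aaa: {A,S}
  cell(2,4) aaa: {A,S}
  cell(0,3) baaa: {A,S}
  cell(1,4) aaaa: {A,S}
  cell(0,4) baaaa: {A,S}

S ∈ T[0,4] ⇒ YES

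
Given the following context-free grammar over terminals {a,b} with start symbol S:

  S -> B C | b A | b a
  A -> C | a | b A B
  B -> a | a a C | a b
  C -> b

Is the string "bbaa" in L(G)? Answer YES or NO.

Convert to CNF:
  S -> B C | T0 A | T0 T1
  A -> T0 X2 | a | b
  B -> T1 T0 | T1 X3 | a
  C -> b
  T0 -> b
  T1 -> a
  X2 -> A B
  X3 -> T1 C

CYK fill:
  [0..0]={A,C,T0}  "b"  orig:{A,C}
  [1..1]={A,C,T0}  "b"  orig:{A,C}
  [2..2]={A,B,T1}  "a"  orig:{A,B}
  [3..3]={A,B,T1}  "a"  orig:{A,B}
  [0..1]={S}  "bb"
  [1..2]={S,X2}  "ba"  orig:{S}
  [2..3]={X2}  "aa"  orig:{}
  [0..2]={A}  "bba"
  [1..3]={A}  "baa"
  [0..3]={S,X2}  "bbaa"  orig:{S}

S ∈ T[0,3] ⇒ YES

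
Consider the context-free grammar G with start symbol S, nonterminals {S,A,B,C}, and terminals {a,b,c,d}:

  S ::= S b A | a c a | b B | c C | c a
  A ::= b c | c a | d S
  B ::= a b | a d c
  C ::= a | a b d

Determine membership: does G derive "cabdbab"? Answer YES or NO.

Convert to CNF:
  S -> S X6 | T0 B | T1 C | T1 T2 | T2 X7
  A -> T0 T1 | T1 T2 | T3 S
  B -> T2 T0 | T2 X4
  C -> T2 X5 | a
  T0 -> b
  T1 -> c
  T2 -> a
  T3 -> d
  X4 -> T3 T1
  X5 -> T0 T3
  X6 -> T0 A
  X7 -> T1 T2

CYK fill:
  T[0,0] 'c' = {T1}  orig:{}
  T[1,1] 'a' = {C,T2}  orig:{C}
  T[2,2] 'b' = {T0}  orig:{}
  T[3,3] 'd' = {T3}  orig:{}
  T[4,4] 'b' = {T0}  orig:{}
  T[5,5] 'a' = {C,T2}  orig:{C}
  T[6,6] 'b' = {T0}  orig:{}
  T[0,1] 'ca' = {A,S,X7}  orig:{A,S}
  T[1,2] 'ab' = {B}
  T[2,3] 'bd' = {X5}  orig:{}
  T[3,4] 'db' = ∅
  T[4,5] 'ba' = ∅
  T[5,6] 'ab' = {B}
  T[0,2] 'cab' = ∅
  T[1,3] 'abd' = {C}
  T[2,4] 'bdb' = ∅
  T[3,5] 'dba' = ∅
  T[4,6] 'bab' = {S}
  T[0,3] 'cabd' = {S}
  T[1,4] 'abdb' = ∅
  T[2,5] 'bdba' = ∅
  T[3,6] 'dbab' = {A}
  T[0,4] 'cabdb' = ∅
  T[1,5] 'abdba' = ∅
  T[2,6] 'bdbab' = {X6}  orig:{}
  T[0,5] 'cabdba' = ∅
  T[1,6] 'abdbab' = ∅
  T[0,6] 'cabdbab' = {S}

S ∈ T[0,6] ⇒ YES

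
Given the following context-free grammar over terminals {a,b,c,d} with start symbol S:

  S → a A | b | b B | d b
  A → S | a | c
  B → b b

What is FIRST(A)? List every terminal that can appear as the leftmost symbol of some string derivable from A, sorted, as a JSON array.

FIRST sets, iterate to fixpoint:
[1]
  A via A→a: +{a}
  A via A→c: +{c}
  B via B→b b: +{b}
  S via S→a A: +{a}
  S via S→b: +{b}
  S via S→d b: +{d}
  FIRST(S)={a,b,d}  FIRST(A)={a,c}  FIRST(B)={b}
[2]
  A via A→S: +{b,d}
  FIRST(S)={a,b,d}  FIRST(A)={a,b,c,d}  FIRST(B)={b}
[3] (no change)
  FIRST(S)={a,b,d}  FIRST(A)={a,b,c,d}  FIRST(B)={b}

FIRST(A) = ["a", "b", "c", "d"]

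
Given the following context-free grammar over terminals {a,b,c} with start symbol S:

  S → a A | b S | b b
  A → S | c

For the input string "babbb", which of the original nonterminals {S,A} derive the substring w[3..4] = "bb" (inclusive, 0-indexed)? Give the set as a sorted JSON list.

Convert to CNF:
  S -> T0 A | T1 S | T1 T1
  A -> T0 A | T1 S | T1 T1 | c
  T0 -> a
  T1 -> b

CYK fill, restricted to cells inside w[3..4]:
  cell(3,3) b: {T1}  orig:{}
  cell(4,4) b: {T1}  orig:{}
  cell(3,4) bb: {A,S}

Original NTs in T[3,4] deriving "bb": ["A", "S"]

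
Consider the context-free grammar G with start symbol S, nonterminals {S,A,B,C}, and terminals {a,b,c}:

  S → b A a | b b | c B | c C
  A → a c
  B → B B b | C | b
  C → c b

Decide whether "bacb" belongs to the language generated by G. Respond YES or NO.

Convert to CNF:
  S -> T1 B | T1 C | T2 T2 | T2 X4
  A -> T0 T1
  B -> B X3 | T1 T2 | b
  C -> T1 T2
  T0 -> a
  T1 -> c
  T2 -> b
  X3 -> B T2
  X4 -> A T0

CYK table (by increasing span):
  T[0,0] 'b' = {B,T2}  orig:{B}
  T[1,1] 'a' = {T0}  orig:{}
  T[2,2] 'c' = {T1}  orig:{}
  T[3,3] 'b' = {B,T2}  orig:{B}
  T[0,1] 'ba' = ∅
  T[1,2] 'ac' = {A}
  T[2,3] 'cb' = {B,C,S}
  T[0,2] 'bac' = ∅
  T[1,3] 'acb' = ∅
  T[0,3] 'bacb' = ∅

S ∉ T[0,3] ⇒ NO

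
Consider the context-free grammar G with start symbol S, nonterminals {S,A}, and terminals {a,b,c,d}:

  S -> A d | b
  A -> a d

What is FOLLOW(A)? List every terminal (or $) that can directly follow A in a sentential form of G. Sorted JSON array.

Compute FIRST by fixpoint:
pass 1:
  A via A→a d: +{a}
  S via S→A d: +{a}
  S via S→b: +{b}
  FIRST(S)={a,b}  FIRST(A)={a}
pass 2: — fixpoint
  FIRST(S)={a,b}  FIRST(A)={a}

Compute FOLLOW by fixpoint:
seed FOLLOW(S) with $
[1]
  S→A d: FOLLOW(A) ⊇ FIRST(d) = {d}; new: +{d}
  FOLLOW(S)={$}  FOLLOW(A)={d}
[2] — fixpoint
  FOLLOW(S)={$}  FOLLOW(A)={d}

FOLLOW(A) = ["d"]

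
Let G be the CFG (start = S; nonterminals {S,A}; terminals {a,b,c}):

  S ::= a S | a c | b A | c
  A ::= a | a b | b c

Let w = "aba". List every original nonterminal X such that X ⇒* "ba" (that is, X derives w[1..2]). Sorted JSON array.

Convert to CNF:
  S -> T0 S | T0 T2 | T1 A | c
  A -> T0 T1 | T1 T2 | a
  T0 -> a
  T1 -> b
  T2 -> c

Fill CYK table bottom-up — only the sub-triangle for w[1..2]:
  [1..1]={T1}  "b"  orig:{}
  [2..2]={A,T0}  "a"  orig:{A}
  [1..2]={S}  "ba"

Original NTs in T[1,2] deriving "ba": ["S"]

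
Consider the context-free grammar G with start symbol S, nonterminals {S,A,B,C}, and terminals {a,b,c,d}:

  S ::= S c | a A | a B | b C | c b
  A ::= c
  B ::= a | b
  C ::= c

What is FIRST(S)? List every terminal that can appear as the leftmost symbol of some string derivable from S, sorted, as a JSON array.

Compute FIRST by fixpoint:
pass 1:
  A via A→c: +{c}
  B via B→a: +{a}
  B via B→b: +{b}
  C via C→c: +{c}
  S via S→a A: +{a}
  S via S→b C: +{b}
  S via S→c b: +{c}
  FIRST[S]={a,b,c}  FIRST[A]={c}  FIRST[B]={a,b}  FIRST[C]={c}
pass 2: — fixpoint
  FIRST[S]={a,b,c}  FIRST[A]={c}  FIRST[B]={a,b}  FIRST[C]={c}

FIRST(S) = ["a", "b", "c"]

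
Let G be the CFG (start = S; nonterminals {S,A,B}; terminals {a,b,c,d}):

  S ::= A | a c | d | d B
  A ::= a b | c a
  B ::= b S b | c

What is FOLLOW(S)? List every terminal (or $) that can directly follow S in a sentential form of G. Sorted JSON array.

FIRST iteration:
round 1:
  A via A→a b: +{a}
  A via A→c a: +{c}
  B via B→b S b: +{b}
  B via B→c: +{c}
  S via S→A: +{a,c}
  S via S→d: +{d}
  FIRST[S]={a,c,d}  FIRST[A]={a,c}  FIRST[B]={b,c}
round 2: (stable)
  FIRST[S]={a,c,d}  FIRST[A]={a,c}  FIRST[B]={b,c}

FOLLOW iteration:
initialize: $ ∈ FOLLOW(S)
[1]
  B→b S b: FOLLOW(S) ⊇ FIRST(b) = {b}; new: +{b}
  S→A: FOLLOW(A) ⊇ FOLLOW(S) ⊇ {$,b}; new: +{$,b}
  S→d B: FOLLOW(B) ⊇ FOLLOW(S) ⊇ {$,b}; new: +{$,b}
  FOLLOW(S)={$,b}  FOLLOW(A)={$,b}  FOLLOW(B)={$,b}
[2] (stable)
  FOLLOW(S)={$,b}  FOLLOW(A)={$,b}  FOLLOW(B)={$,b}

FOLLOW(S) = ["$", "b"]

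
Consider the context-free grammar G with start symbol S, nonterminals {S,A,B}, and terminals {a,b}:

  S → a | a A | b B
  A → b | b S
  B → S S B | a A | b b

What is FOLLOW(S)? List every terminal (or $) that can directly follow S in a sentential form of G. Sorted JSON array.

Compute FIRST by fixpoint:
round 1:
  A via A→b: +{b}
  B via B→a A: +{a}
  B via B→b b: +{b}
  S via S→a: +{a}
  S via S→b B: +{b}
  FIRST[S]={a,b}  FIRST[A]={b}  FIRST[B]={a,b}
round 2: done
  FIRST[S]={a,b}  FIRST[A]={b}  FIRST[B]={a,b}

Compute FOLLOW by fixpoint:
initialize: $ ∈ FOLLOW(S)
round 1:
  B→S S B: FOLLOW(S) ⊇ FIRST(S) = {a,b}; new: +{a,b}
  S→a A: FOLLOW(A) ⊇ FOLLOW(S) ⊇ {$,a,b}; new: +{$,a,b}
  S→b B: FOLLOW(B) ⊇ FOLLOW(S) ⊇ {$,a,b}; new: +{$,a,b}
  S: {$,a,b}  A: {$,a,b}  B: {$,a,b}
round 2: done
  S: {$,a,b}  A: {$,a,b}  B: {$,a,b}

FOLLOW(S) = ["$", "a", "b"]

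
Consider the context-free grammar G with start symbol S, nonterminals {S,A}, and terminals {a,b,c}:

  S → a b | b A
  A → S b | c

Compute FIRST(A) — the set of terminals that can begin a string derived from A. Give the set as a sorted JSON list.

FIRST iteration:
iter 1:
  A via A→c: +{c}
  S via S→a b: +{a}
  S via S→b A: +{b}
  FIRST[S]={a,b}  FIRST[A]={c}
iter 2:
  A via A→S b: +{a,b}
  FIRST[S]={a,b}  FIRST[A]={a,b,c}
iter 3: — fixpoint
  FIRST[S]={a,b}  FIRST[A]={a,b,c}

FIRST(A) = ["a", "b", "c"]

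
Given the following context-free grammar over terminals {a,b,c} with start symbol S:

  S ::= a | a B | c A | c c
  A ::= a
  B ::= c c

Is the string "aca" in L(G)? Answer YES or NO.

CNF form of G:
  S -> T0 A | T0 T0 | T1 B | a
  A -> a
  B -> T0 T0
  T0 -> c
  T1 -> a

CYK table (by increasing span):
  [0..0]={A,S,T1}  "a"  orig:{A,S}
  [1..1]={T0}  "c"  orig:{}
  [2..2]={A,S,T1}  "a"  orig:{A,S}
  [0..1]=∅  "ac"
  [1..2]={S}  "ca"
  [0..2]=∅  "aca"

S ∉ T[0,2] ⇒ NO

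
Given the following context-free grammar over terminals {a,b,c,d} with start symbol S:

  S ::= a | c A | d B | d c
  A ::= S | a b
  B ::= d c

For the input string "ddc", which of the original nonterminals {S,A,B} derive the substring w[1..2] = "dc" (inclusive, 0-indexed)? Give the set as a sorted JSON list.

Convert to CNF:
  S -> T2 A | T3 B | T3 T2 | a
  A -> T0 T1 | T2 A | T3 B | T3 T2 | a
  B -> T3 T2
  T0 -> a
  T1 -> b
  T2 -> c
  T3 -> d

Fill CYK table bottom-up (cells [i..j] with 1 ≤ i ≤ j ≤ 2 only):
  [1..1]={T3}  "d"  orig:{}
  [2..2]={T2}  "c"  orig:{}
  [1..2]={A,B,S}  "dc"

Original NTs in T[1,2] deriving "dc": ["A", "B", "S"]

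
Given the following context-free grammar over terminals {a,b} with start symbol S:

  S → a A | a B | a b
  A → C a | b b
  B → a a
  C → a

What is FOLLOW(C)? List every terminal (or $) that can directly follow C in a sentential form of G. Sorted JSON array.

FIRST sets, iterate to fixpoint:
round 1:
  A via A→b b: +{b}
  B via B→a a: +{a}
  C via C→a: +{a}
  S via S→a A: +{a}
  FIRST(S)={a}  FIRST(A)={b}  FIRST(B)={a}  FIRST(C)={a}
round 2:
  A via A→C a: +{a}
  FIRST(S)={a}  FIRST(A)={a,b}  FIRST(B)={a}  FIRST(C)={a}
round 3: (no change)
  FIRST(S)={a}  FIRST(A)={a,b}  FIRST(B)={a}  FIRST(C)={a}

FOLLOW iteration:
initialize: $ ∈ FOLLOW(S)
pass 1:
  A→C a: FOLLOW(C) ⊇ FIRST(a) = {a}; new: +{a}
  S→a A: FOLLOW(A) ⊇ FOLLOW(S) ⊇ {$}; new: +{$}
  S→a B: FOLLOW(B) ⊇ FOLLOW(S) ⊇ {$}; new: +{$}
  FOLLOW[S]={$}  FOLLOW[A]={$}  FOLLOW[B]={$}  FOLLOW[C]={a}
pass 2: (stable)
  FOLLOW[S]={$}  FOLLOW[A]={$}  FOLLOW[B]={$}  FOLLOW[C]={a}

FOLLOW(C) = ["a"]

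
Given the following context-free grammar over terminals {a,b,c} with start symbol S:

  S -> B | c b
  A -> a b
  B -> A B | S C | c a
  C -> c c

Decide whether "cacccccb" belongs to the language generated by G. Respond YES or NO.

CNF form of G:
  S -> A B | S C | T2 T0 | T2 T1
  A -> T0 T1
  B -> A B | S C | T2 T0
  C -> T2 T2
  T0 -> a
  T1 -> b
  T2 -> c

CYK fill:
  [0..0]={T2}  "c"  orig:{}
  [1..1]={T0}  "a"  orig:{}
  [2..2]={T2}  "c"  orig:{}
  [3..3]={T2}  "c"  orig:{}
  [4..4]={T2}  "c"  orig:{}
  [5..5]={T2}  "c"  orig:{}
  [6..6]={T2}  "c"  orig:{}
  [7..7]={T1}  "b"  orig:{}
  [0..1]={B,S}  "ca"
  [1..2]=∅  "ac"
  [2..3]={C}  "cc"
  [3..4]={C}  "cc"
  [4..5]={C}  "cc"
  [5..6]={C}  "cc"
  [6..7]={S}  "cb"
  [0..2]=∅  "cac"
  [1..3]=∅  "acc"
  [2..4]=∅  "ccc"
  [3..5]=∅  "ccc"
  [4..6]=∅  "ccc"
  [5..7]=∅  "ccb"
  [0..3]={B,S}  "cacc"
  [1..4]=∅  "accc"
  [2..5]=∅  "cccc"
  [3..6]=∅  "cccc"
  [4..7]=∅  "cccb"
  [0..4]=∅  "caccc"
  [1..5]=∅  "acccc"
  [2..6]=∅  "ccccc"
  [3..7]=∅  "ccccb"
  [0..5]={B,S}  "cacccc"
  [1..6]=∅  "accccc"
  [2..7]=∅  "cccccb"
  [0..6]=∅  "caccccc"
  [1..7]=∅  "acccccb"
  [0..7]=∅  "cacccccb"

S ∉ T[0,7] ⇒ NO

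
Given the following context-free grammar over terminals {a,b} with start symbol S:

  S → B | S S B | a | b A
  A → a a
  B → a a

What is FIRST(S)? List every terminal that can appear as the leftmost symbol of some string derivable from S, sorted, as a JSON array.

FIRST sets, iterate to fixpoint:
[1]
  A via A→a a: +{a}
  B via B→a a: +{a}
  S via S→B: +{a}
  S via S→b A: +{b}
  S: {a,b}  A: {a}  B: {a}
[2] — fixpoint
  S: {a,b}  A: {a}  B: {a}

FIRST(S) = ["a", "b"]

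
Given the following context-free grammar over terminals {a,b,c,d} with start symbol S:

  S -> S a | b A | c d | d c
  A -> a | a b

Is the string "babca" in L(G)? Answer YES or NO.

Convert to CNF:
  S -> S T0 | T1 A | T2 T3 | T3 T2
  A -> T0 T1 | a
  T0 -> a
  T1 -> b
  T2 -> c
  T3 -> d

CYK fill:
  cell(0,0) b: {T1}  orig:{}
  cell(1,1) a: {A,T0}  orig:{A}
  cell(2,2) b: {T1}  orig:{}
  cell(3,3) c: {T2}  orig:{}
  cell(4,4) a: {A,T0}  orig:{A}
  cell(0,1) ba: {S}
  cell(1,2) ab: {A}
  cell(2,3) bc: ∅
  cell(3,4) ca: ∅
  cell(0,2) bab: {S}
  cell(1,3) abc: ∅
  cell(2,4) bca: ∅
  cell(0,3) babc: ∅
  cell(1,4) abca: ∅
  cell(0,4) babca: ∅

S ∉ T[0,4] ⇒ NO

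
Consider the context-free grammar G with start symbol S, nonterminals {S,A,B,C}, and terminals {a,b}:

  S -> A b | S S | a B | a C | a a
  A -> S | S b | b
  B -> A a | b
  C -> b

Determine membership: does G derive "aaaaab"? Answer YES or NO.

CNF form of G:
  S -> A T0 | S S | T1 B | T1 C | T1 T1
  A -> A T0 | S S | S T0 | T1 B | T1 C | T1 T1 | b
  B -> A T1 | b
  C -> b
  T0 -> b
  T1 -> a

Fill CYK table bottom-up:
  cell(0,0) a: {T1}  orig:{}
  cell(1,1) a: {T1}  orig:{}
  cell(2,2) a: {T1}  orig:{}
  cell(3,3) a: {T1}  orig:{}
  cell(4,4) a: {T1}  orig:{}
  cell(5,5) b: {A,B,C,T0}  orig:{A,B,C}
  cell(0,1) aa: {A,S}
  cell(1,2) aa: {A,S}
  cell(2,3) aa: {A,S}
  cell(3,4) aa: {A,S}
  cell(4,5) ab: {A,S}
  cell(0,2) aaa: {B}
  cell(1,3) aaa: {B}
  cell(2,4) aaa: {B}
  cell(3,5) aab: {A,S}
  cell(0,3) aaaa: {A,S}
  cell(1,4) aaaa: {A,S}
  cell(2,5) aaab: {A,S}
  cell(0,4) aaaaa: {B}
  cell(1,5) aaaab: {A,S}
  cell(0,5) aaaaab: {A,S}

S ∈ T[0,5] ⇒ YES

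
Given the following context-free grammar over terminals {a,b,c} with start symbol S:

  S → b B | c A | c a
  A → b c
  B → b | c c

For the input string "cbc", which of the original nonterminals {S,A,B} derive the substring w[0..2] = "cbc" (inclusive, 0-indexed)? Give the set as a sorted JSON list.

CNF form of G:
  S -> T0 B | T1 A | T1 T2
  A -> T0 T1
  B -> T1 T1 | b
  T0 -> b
  T1 -> c
  T2 -> a

CYK table (by increasing span), restricted to cells inside w[0..2]:
  T[0,0] 'c' = {T1}  orig:{}
  T[1,1] 'b' = {B,T0}  orig:{B}
  T[2,2] 'c' = {T1}  orig:{}
  T[0,1] 'cb' = ∅
  T[1,2] 'bc' = {A}
  T[0,2] 'cbc' = {S}

Original NTs in T[0,2] deriving "cbc": ["S"]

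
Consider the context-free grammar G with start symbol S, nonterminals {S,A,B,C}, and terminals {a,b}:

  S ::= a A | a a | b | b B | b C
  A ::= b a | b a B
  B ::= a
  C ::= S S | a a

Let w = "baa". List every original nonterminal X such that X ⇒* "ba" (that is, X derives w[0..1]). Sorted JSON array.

CNF form of G:
  S -> T0 B | T0 C | T1 A | T1 T1 | b
  A -> T0 T1 | T0 X2
  B -> a
  C -> S S | T1 T1
  T0 -> b
  T1 -> a
  X2 -> T1 B

Fill CYK table bottom-up — only the sub-triangle for w[0..1]:
  T[0,0] 'b' = {S,T0}  orig:{S}
  T[1,1] 'a' = {B,T1}  orig:{B}
  T[0,1] 'ba' = {A,S}

Original NTs in T[0,1] deriving "ba": ["A", "S"]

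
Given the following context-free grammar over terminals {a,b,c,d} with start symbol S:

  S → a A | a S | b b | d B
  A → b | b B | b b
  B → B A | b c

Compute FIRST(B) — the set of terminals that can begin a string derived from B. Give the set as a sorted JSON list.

FIRST sets, iterate to fixpoint:
[1]
  A via A→b: +{b}
  B via B→b c: +{b}
  S via S→a A: +{a}
  S via S→b b: +{b}
  S via S→d B: +{d}
  S: {a,b,d}  A: {b}  B: {b}
[2] (no change)
  S: {a,b,d}  A: {b}  B: {b}

FIRST(B) = ["b"]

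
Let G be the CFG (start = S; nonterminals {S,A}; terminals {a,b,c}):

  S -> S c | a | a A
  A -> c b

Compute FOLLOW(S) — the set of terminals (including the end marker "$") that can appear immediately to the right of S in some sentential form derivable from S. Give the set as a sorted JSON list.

FIRST iteration:
iter 1:
  A via A→c b: +{c}
  S via S→a: +{a}
  S: {a}  A: {c}
iter 2: (stable)
  S: {a}  A: {c}

FOLLOW sets:
FOLLOW(S) := {$}
pass 1:
  S→S c: FOLLOW(S) ⊇ FIRST(c) = {c}; new: +{c}
  S→a A: FOLLOW(A) ⊇ FOLLOW(S) ⊇ {$,c}; new: +{$,c}
  S: {$,c}  A: {$,c}
pass 2: (stable)
  S: {$,c}  A: {$,c}

FOLLOW(S) = ["$", "c"]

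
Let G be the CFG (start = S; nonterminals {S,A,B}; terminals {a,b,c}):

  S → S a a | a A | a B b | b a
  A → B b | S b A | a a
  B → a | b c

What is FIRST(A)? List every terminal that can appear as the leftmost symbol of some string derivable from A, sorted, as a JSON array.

Compute FIRST by fixpoint:
pass 1:
  A via A→a a: +{a}
  B via B→a: +{a}
  B via B→b c: +{b}
  S via S→a A: +{a}
  S via S→b a: +{b}
  FIRST[S]={a,b}  FIRST[A]={a}  FIRST[B]={a,b}
pass 2:
  A via A→B b: +{b}
  FIRST[S]={a,b}  FIRST[A]={a,b}  FIRST[B]={a,b}
pass 3: — fixpoint
  FIRST[S]={a,b}  FIRST[A]={a,b}  FIRST[B]={a,b}

FIRST(A) = ["a", "b"]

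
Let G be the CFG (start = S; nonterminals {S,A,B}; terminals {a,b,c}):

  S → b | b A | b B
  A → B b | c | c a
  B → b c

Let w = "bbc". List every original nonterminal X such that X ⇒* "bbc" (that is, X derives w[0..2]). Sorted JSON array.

Convert to CNF:
  S -> T0 A | T0 B | b
  A -> B T0 | T1 T2 | c
  B -> T0 T1
  T0 -> b
  T1 -> c
  T2 -> a

CYK table (by increasing span), restricted to cells inside w[0..2]:
  [0..0]={S,T0}  "b"  orig:{S}
  [1..1]={S,T0}  "b"  orig:{S}
  [2..2]={A,T1}  "c"  orig:{A}
  [0..1]=∅  "bb"
  [1..2]={B,S}  "bc"
  [0..2]={S}  "bbc"

Original NTs in T[0,2] deriving "bbc": ["S"]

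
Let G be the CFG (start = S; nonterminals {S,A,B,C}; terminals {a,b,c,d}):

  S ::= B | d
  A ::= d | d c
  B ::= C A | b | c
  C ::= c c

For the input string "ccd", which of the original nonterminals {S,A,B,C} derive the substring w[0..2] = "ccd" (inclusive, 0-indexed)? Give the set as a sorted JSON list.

Convert to CNF:
  S -> C A | b | c | d
  A -> T0 T1 | d
  B -> C A | b | c
  C -> T1 T1
  T0 -> d
  T1 -> c

CYK table (by increasing span) — only the sub-triangle for w[0..2]:
  cell(0,0) c: {B,S,T1}  orig:{B,S}
  cell(1,1) c: {B,S,T1}  orig:{B,S}
  cell(2,2) d: {A,S,T0}  orig:{A,S}
  cell(0,1) cc: {C}
  cell(1,2) cd: ∅
  cell(0,2) ccd: {B,S}

Original NTs in T[0,2] deriving "ccd": ["B", "S"]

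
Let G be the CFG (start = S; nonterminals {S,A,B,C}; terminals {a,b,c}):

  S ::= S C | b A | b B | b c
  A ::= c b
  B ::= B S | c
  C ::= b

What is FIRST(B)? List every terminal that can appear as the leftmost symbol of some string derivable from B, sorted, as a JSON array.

Compute FIRST by fixpoint:
[1]
  A via A→c b: +{c}
  B via B→c: +{c}
  C via C→b: +{b}
  S via S→b A: +{b}
  FIRST[S]={b}  FIRST[A]={c}  FIRST[B]={c}  FIRST[C]={b}
[2] (stable)
  FIRST[S]={b}  FIRST[A]={c}  FIRST[B]={c}  FIRST[C]={b}

FIRST(B) = ["c"]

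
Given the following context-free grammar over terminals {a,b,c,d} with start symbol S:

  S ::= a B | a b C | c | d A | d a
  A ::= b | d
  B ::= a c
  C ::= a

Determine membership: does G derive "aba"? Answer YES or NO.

CNF form of G:
  S -> T0 B | T0 X4 | T3 A | T3 T0 | c
  A -> b | d
  B -> T0 T1
  C -> a
  T0 -> a
  T1 -> c
  T2 -> b
  T3 -> d
  X4 -> T2 C

CYK table (by increasing span):
  T[0,0] 'a' = {C,T0}  orig:{C}
  T[1,1] 'b' = {A,T2}  orig:{A}
  T[2,2] 'a' = {C,T0}  orig:{C}
  T[0,1] 'ab' = ∅
  T[1,2] 'ba' = {X4}  orig:{}
  T[0,2] 'aba' = {S}

S ∈ T[0,2] ⇒ YES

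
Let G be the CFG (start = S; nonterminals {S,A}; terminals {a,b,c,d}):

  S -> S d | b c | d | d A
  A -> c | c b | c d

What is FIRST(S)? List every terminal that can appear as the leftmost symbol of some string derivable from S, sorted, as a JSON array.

Compute FIRST by fixpoint:
[1]
  A via A→c: +{c}
  S via S→b c: +{b}
  S via S→d: +{d}
  FIRST[S]={b,d}  FIRST[A]={c}
[2] done
  FIRST[S]={b,d}  FIRST[A]={c}

FIRST(S) = ["b", "d"]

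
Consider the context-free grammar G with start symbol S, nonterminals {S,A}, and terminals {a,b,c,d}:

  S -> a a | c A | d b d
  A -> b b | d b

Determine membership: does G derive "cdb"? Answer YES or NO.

CNF form of G:
  S -> T1 X4 | T2 T2 | T3 A
  A -> T0 T0 | T1 T0
  T0 -> b
  T1 -> d
  T2 -> a
  T3 -> c
  X4 -> T0 T1

CYK table (by increasing span):
  cell(0,0) c: {T3}  orig:{}
  cell(1,1) d: {T1}  orig:{}
  cell(2,2) b: {T0}  orig:{}
  cell(0,1) cd: ∅
  cell(1,2) db: {A}
  cell(0,2) cdb: {S}

S ∈ T[0,2] ⇒ YES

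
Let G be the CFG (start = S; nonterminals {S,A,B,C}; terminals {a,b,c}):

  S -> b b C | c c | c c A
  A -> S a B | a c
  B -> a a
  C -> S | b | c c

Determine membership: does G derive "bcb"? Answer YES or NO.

Convert to CNF:
  S -> T1 T1 | T1 X7 | T2 X6
  A -> S X3 | T0 T1
  B -> T0 T0
  C -> T1 T1 | T1 X5 | T2 X4 | b
  T0 -> a
  T1 -> c
  T2 -> b
  X3 -> T0 B
  X4 -> T2 C
  X5 -> T1 A
  X6 -> T2 C
  X7 -> T1 A

Fill CYK table bottom-up:
  [0..0]={C,T2}  "b"  orig:{C}
  [1..1]={T1}  "c"  orig:{}
  [2..2]={C,T2}  "b"  orig:{C}
  [0..1]=∅  "bc"
  [1..2]=∅  "cb"
  [0..2]=∅  "bcb"

S ∉ T[0,2] ⇒ NO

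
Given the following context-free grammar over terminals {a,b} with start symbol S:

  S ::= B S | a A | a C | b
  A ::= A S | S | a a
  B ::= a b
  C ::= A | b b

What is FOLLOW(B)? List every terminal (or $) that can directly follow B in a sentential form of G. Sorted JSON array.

Compute FIRST by fixpoint:
[1]
  A via A→a a: +{a}
  B via B→a b: +{a}
  C via C→A: +{a}
  C via C→b b: +{b}
  S via S→B S: +{a}
  S via S→b: +{b}
  FIRST[S]={a,b}  FIRST[A]={a}  FIRST[B]={a}  FIRST[C]={a,b}
[2]
  A via A→S: +{b}
  FIRST[S]={a,b}  FIRST[A]={a,b}  FIRST[B]={a}  FIRST[C]={a,b}
[3] — fixpoint
  FIRST[S]={a,b}  FIRST[A]={a,b}  FIRST[B]={a}  FIRST[C]={a,b}

Compute FOLLOW by fixpoint:
initialize: $ ∈ FOLLOW(S)
iter 1:
  A→A S: FOLLOW(A) ⊇ FIRST(S) = {a,b}; new: +{a,b}
  A→A S: FOLLOW(S) ⊇ FOLLOW(A) ⊇ {a,b}; new: +{a,b}
  S→B S: FOLLOW(B) ⊇ FIRST(S) = {a,b}; new: +{a,b}
  S→a A: FOLLOW(A) ⊇ FOLLOW(S) ⊇ {$,a,b}; new: +{$}
  S→a C: FOLLOW(C) ⊇ FOLLOW(S) ⊇ {$,a,b}; new: +{$,a,b}
  S: {$,a,b}  A: {$,a,b}  B: {a,b}  C: {$,a,b}
iter 2: done
  S: {$,a,b}  A: {$,a,b}  B: {a,b}  C: {$,a,b}

FOLLOW(B) = ["a", "b"]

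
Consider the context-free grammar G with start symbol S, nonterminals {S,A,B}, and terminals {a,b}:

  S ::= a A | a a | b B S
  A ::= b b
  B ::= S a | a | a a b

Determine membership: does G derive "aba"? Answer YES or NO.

Convert to CNF:
  S -> T0 X3 | T1 A | T1 T1
  A -> T0 T0
  B -> S T1 | T1 X2 | a
  T0 -> b
  T1 -> a
  X2 -> T1 T0
  X3 -> B S

CYK fill:
  [0..0]={B,T1}  "a"  orig:{B}
  [1..1]={T0}  "b"  orig:{}
  [2..2]={B,T1}  "a"  orig:{B}
  [0..1]={X2}  "ab"  orig:{}
  [1..2]=∅  "ba"
  [0..2]=∅  "aba"

S ∉ T[0,2] ⇒ NO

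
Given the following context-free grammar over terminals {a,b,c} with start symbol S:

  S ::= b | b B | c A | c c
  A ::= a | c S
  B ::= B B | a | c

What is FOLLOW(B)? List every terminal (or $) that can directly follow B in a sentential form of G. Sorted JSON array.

FIRST sets, iterate to fixpoint:
[1]
  A via A→a: +{a}
  A via A→c S: +{c}
  B via B→a: +{a}
  B via B→c: +{c}
  S via S→b: +{b}
  S via S→c A: +{c}
  S: {b,c}  A: {a,c}  B: {a,c}
[2] (no change)
  S: {b,c}  A: {a,c}  B: {a,c}

FOLLOW iteration:
FOLLOW(S) := {$}
iter 1:
  B→B B: FOLLOW(B) ⊇ FIRST(B) = {a,c}; new: +{a,c}
  S→b B: FOLLOW(B) ⊇ FOLLOW(S) ⊇ {$}; new: +{$}
  S→c A: FOLLOW(A) ⊇ FOLLOW(S) ⊇ {$}; new: +{$}
  FOLLOW(S)={$}  FOLLOW(A)={$}  FOLLOW(B)={$,a,c}
iter 2: (no change)
  FOLLOW(S)={$}  FOLLOW(A)={$}  FOLLOW(B)={$,a,c}

FOLLOW(B) = ["$", "a", "c"]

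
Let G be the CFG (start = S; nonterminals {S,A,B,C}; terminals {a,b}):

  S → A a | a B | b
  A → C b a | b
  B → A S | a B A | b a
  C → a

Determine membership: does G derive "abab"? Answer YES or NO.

CNF form of G:
  S -> A T1 | T1 B | b
  A -> C X2 | b
  B -> A S | T0 T1 | T1 X3
  C -> a
  T0 -> b
  T1 -> a
  X2 -> T0 T1
  X3 -> B A

Fill CYK table bottom-up:
  cell(0,0) a: {C,T1}  orig:{C}
  cell(1,1) b: {A,S,T0}  orig:{A,S}
  cell(2,2) a: {C,T1}  orig:{C}
  cell(3,3) b: {A,S,T0}  orig:{A,S}
  cell(0,1) ab: ∅
  cell(1,2) ba: {B,S,X2}  orig:{B,S}
  cell(2,3) ab: ∅
  cell(0,2) aba: {A,S}
  cell(1,3) bab: {X3}  orig:{}
  cell(0,3) abab: {B}

S ∉ T[0,3] ⇒ NO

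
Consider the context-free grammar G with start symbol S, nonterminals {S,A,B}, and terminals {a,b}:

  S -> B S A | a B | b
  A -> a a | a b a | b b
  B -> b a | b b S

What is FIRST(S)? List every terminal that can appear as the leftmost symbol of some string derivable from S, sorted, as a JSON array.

FIRST iteration:
pass 1:
  A via A→a a: +{a}
  A via A→b b: +{b}
  B via B→b a: +{b}
  S via S→B S A: +{b}
  S via S→a B: +{a}
  S: {a,b}  A: {a,b}  B: {b}
pass 2: done
  S: {a,b}  A: {a,b}  B: {b}

FIRST(S) = ["a", "b"]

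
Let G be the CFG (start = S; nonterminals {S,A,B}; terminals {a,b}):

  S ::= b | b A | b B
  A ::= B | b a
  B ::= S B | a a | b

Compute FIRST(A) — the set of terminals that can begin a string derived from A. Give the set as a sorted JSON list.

FIRST iteration:
pass 1:
  A via A→b a: +{b}
  B via B→a a: +{a}
  B via B→b: +{b}
  S via S→b: +{b}
  S: {b}  A: {b}  B: {a,b}
pass 2:
  A via A→B: +{a}
  S: {b}  A: {a,b}  B: {a,b}
pass 3: (stable)
  S: {b}  A: {a,b}  B: {a,b}

FIRST(A) = ["a", "b"]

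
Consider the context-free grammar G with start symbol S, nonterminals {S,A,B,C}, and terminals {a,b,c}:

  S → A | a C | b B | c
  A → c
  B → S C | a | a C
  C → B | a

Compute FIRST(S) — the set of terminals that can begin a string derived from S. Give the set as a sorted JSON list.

FIRST sets, iterate to fixpoint:
iter 1:
  A via A→c: +{c}
  B via B→a: +{a}
  C via C→B: +{a}
  S via S→A: +{c}
  S via S→a C: +{a}
  S via S→b B: +{b}
  S: {a,b,c}  A: {c}  B: {a}  C: {a}
iter 2:
  B via B→S C: +{b,c}
  C via C→B: +{b,c}
  S: {a,b,c}  A: {c}  B: {a,b,c}  C: {a,b,c}
iter 3: — fixpoint
  S: {a,b,c}  A: {c}  B: {a,b,c}  C: {a,b,c}

FIRST(S) = ["a", "b", "c"]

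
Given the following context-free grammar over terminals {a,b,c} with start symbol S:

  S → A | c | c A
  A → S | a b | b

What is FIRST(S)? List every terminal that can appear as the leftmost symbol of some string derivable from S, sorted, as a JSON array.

FIRST sets, iterate to fixpoint:
iter 1:
  A via A→a b: +{a}
  A via A→b: +{b}
  S via S→A: +{a,b}
  S via S→c: +{c}
  FIRST[S]={a,b,c}  FIRST[A]={a,b}
iter 2:
  A via A→S: +{c}
  FIRST[S]={a,b,c}  FIRST[A]={a,b,c}
iter 3: — fixpoint
  FIRST[S]={a,b,c}  FIRST[A]={a,b,c}

FIRST(S) = ["a", "b", "c"]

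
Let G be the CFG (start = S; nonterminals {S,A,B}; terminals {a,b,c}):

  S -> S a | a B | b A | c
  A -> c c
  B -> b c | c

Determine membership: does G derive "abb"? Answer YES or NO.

CNF form of G:
  S -> S T2 | T1 A | T2 B | c
  A -> T0 T0
  B -> T1 T0 | c
  T0 -> c
  T1 -> b
  T2 -> a

Fill CYK table bottom-up:
  T[0,0] 'a' = {T2}  orig:{}
  T[1,1] 'b' = {T1}  orig:{}
  T[2,2] 'b' = {T1}  orig:{}
  T[0,1] 'ab' = ∅
  T[1,2] 'bb' = ∅
  T[0,2] 'abb' = ∅

S ∉ T[0,2] ⇒ NO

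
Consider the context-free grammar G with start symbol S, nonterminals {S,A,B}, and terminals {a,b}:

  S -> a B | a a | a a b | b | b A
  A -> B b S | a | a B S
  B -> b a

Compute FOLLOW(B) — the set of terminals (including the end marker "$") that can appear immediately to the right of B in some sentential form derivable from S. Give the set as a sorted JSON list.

FIRST sets, iterate to fixpoint:
round 1:
  A via A→a: +{a}
  B via B→b a: +{b}
  S via S→a B: +{a}
  S via S→b: +{b}
  FIRST(S)={a,b}  FIRST(A)={a}  FIRST(B)={b}
round 2:
  A via A→B b S: +{b}
  FIRST(S)={a,b}  FIRST(A)={a,b}  FIRST(B)={b}
round 3: (no change)
  FIRST(S)={a,b}  FIRST(A)={a,b}  FIRST(B)={b}

FOLLOW iteration:
seed FOLLOW(S) with $
round 1:
  A→B b S: FOLLOW(B) ⊇ FIRST(b) = {b}; new: +{b}
  A→a B S: FOLLOW(B) ⊇ FIRST(S) = {a,b}; new: +{a}
  S→a B: FOLLOW(B) ⊇ FOLLOW(S) ⊇ {$}; new: +{$}
  S→b A: FOLLOW(A) ⊇ FOLLOW(S) ⊇ {$}; new: +{$}
  FOLLOW(S)={$}  FOLLOW(A)={$}  FOLLOW(B)={$,a,b}
round 2: (no change)
  FOLLOW(S)={$}  FOLLOW(A)={$}  FOLLOW(B)={$,a,b}

FOLLOW(B) = ["$", "a", "b"]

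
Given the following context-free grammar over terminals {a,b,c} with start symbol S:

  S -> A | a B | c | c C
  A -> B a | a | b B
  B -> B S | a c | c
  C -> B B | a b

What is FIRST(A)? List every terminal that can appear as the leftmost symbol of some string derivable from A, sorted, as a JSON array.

FIRST sets, iterate to fixpoint:
round 1:
  A via A→a: +{a}
  A via A→b B: +{b}
  B via B→a c: +{a}
  B via B→c: +{c}
  C via C→B B: +{a,c}
  S via S→A: +{a,b}
  S via S→c: +{c}
  FIRST(S)={a,b,c}  FIRST(A)={a,b}  FIRST(B)={a,c}  FIRST(C)={a,c}
round 2:
  A via A→B a: +{c}
  FIRST(S)={a,b,c}  FIRST(A)={a,b,c}  FIRST(B)={a,c}  FIRST(C)={a,c}
round 3: (stable)
  FIRST(S)={a,b,c}  FIRST(A)={a,b,c}  FIRST(B)={a,c}  FIRST(C)={a,c}

FIRST(A) = ["a", "b", "c"]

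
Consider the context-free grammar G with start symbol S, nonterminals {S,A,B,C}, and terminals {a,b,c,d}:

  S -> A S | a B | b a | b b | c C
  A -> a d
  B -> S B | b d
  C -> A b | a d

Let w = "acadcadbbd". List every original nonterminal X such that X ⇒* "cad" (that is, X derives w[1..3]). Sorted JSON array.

CNF form of G:
  S -> A S | T0 B | T2 T0 | T2 T2 | T3 C
  A -> T0 T1
  B -> S B | T2 T1
  C -> A T2 | T0 T1
  T0 -> a
  T1 -> d
  T2 -> b
  T3 -> c

CYK fill (cells [i..j] with 1 ≤ i ≤ j ≤ 3 only):
  [1..1]={T3}  "c"  orig:{}
  [2..2]={T0}  "a"  orig:{}
  [3..3]={T1}  "d"  orig:{}
  [1..2]=∅  "ca"
  [2..3]={A,C}  "ad"
  [1..3]={S}  "cad"

Original NTs in T[1,3] deriving "cad": ["S"]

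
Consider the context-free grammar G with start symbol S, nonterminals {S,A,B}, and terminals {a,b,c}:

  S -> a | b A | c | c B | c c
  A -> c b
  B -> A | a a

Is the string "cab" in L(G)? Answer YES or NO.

CNF form of G:
  S -> T0 B | T0 T0 | T1 A | a | c
  A -> T0 T1
  B -> T0 T1 | T2 T2
  T0 -> c
  T1 -> b
  T2 -> a

CYK table (by increasing span):
  T[0,0] 'c' = {S,T0}  orig:{S}
  T[1,1] 'a' = {S,T2}  orig:{S}
  T[2,2] 'b' = {T1}  orig:{}
  T[0,1] 'ca' = ∅
  T[1,2] 'ab' = ∅
  T[0,2] 'cab' = ∅

S ∉ T[0,2] ⇒ NO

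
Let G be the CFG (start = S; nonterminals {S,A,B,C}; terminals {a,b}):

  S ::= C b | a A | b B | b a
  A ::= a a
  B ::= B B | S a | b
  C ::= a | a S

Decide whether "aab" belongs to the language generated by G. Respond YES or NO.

CNF form of G:
  S -> C T1 | T0 A | T1 B | T1 T0
  A -> T0 T0
  B -> B B | S T0 | b
  C -> T0 S | a
  T0 -> a
  T1 -> b

CYK table (by increasing span):
  cell(0,0) a: {C,T0}  orig:{C}
  cell(1,1) a: {C,T0}  orig:{C}
  cell(2,2) b: {B,T1}  orig:{B}
  cell(0,1) aa: {A}
  cell(1,2) ab: {S}
  cell(0,2) aab: {C}

S ∉ T[0,2] ⇒ NO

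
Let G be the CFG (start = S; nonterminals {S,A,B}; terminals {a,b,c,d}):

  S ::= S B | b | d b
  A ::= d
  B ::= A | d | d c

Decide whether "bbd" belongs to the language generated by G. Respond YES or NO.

Convert to CNF:
  S -> S B | T0 T2 | b
  A -> d
  B -> T0 T1 | d
  T0 -> d
  T1 -> c
  T2 -> b

Fill CYK table bottom-up:
  cell(0,0) b: {S,T2}  orig:{S}
  cell(1,1) b: {S,T2}  orig:{S}
  cell(2,2) d: {A,B,T0}  orig:{A,B}
  cell(0,1) bb: ∅
  cell(1,2) bd: {S}
  cell(0,2) bbd: ∅

S ∉ T[0,2] ⇒ NO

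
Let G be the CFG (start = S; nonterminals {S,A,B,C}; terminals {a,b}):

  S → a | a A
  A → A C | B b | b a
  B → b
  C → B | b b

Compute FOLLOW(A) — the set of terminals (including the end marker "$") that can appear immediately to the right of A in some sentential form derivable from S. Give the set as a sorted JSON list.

Compute FIRST by fixpoint:
iter 1:
  A via A→b a: +{b}
  B via B→b: +{b}
  C via C→B: +{b}
  S via S→a: +{a}
  FIRST(S)={a}  FIRST(A)={b}  FIRST(B)={b}  FIRST(C)={b}
iter 2: — fixpoint
  FIRST(S)={a}  FIRST(A)={b}  FIRST(B)={b}  FIRST(C)={b}

FOLLOW sets:
initialize: $ ∈ FOLLOW(S)
pass 1:
  A→A C: FOLLOW(A) ⊇ FIRST(C) = {b}; new: +{b}
  A→A C: FOLLOW(C) ⊇ FOLLOW(A) ⊇ {b}; new: +{b}
  A→B b: FOLLOW(B) ⊇ FIRST(b) = {b}; new: +{b}
  S→a A: FOLLOW(A) ⊇ FOLLOW(S) ⊇ {$}; new: +{$}
  S: {$}  A: {$,b}  B: {b}  C: {b}
pass 2:
  A→A C: FOLLOW(C) ⊇ FOLLOW(A) ⊇ {$,b}; new: +{$}
  C→B: FOLLOW(B) ⊇ FOLLOW(C) ⊇ {$,b}; new: +{$}
  S: {$}  A: {$,b}  B: {$,b}  C: {$,b}
pass 3: done
  S: {$}  A: {$,b}  B: {$,b}  C: {$,b}

FOLLOW(A) = ["$", "b"]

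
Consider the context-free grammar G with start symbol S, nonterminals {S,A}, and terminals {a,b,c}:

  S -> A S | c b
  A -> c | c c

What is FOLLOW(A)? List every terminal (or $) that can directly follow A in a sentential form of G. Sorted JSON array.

FIRST iteration:
round 1:
  A via A→c: +{c}
  S via S→A S: +{c}
  FIRST[S]={c}  FIRST[A]={c}
round 2: (no change)
  FIRST[S]={c}  FIRST[A]={c}

FOLLOW sets:
seed FOLLOW(S) with $
iter 1:
  S→A S: FOLLOW(A) ⊇ FIRST(S) = {c}; new: +{c}
  FOLLOW[S]={$}  FOLLOW[A]={c}
iter 2: (stable)
  FOLLOW[S]={$}  FOLLOW[A]={c}

FOLLOW(A) = ["c"]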